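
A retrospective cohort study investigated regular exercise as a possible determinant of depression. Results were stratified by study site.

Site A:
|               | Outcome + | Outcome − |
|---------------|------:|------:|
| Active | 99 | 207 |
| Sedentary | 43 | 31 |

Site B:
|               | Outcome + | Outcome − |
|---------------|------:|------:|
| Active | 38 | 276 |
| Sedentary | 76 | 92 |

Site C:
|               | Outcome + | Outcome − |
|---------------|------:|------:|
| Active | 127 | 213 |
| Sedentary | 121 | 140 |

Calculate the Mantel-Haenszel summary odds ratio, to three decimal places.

OR_MH = Σ(aᵢdᵢ/nᵢ) / Σ(bᵢcᵢ/nᵢ), where nᵢ is the stratum total.
Stratum 1 (Site A): n = 380; a·d/n = 99·31/380 = 8.0763; b·c/n = 207·43/380 = 23.4237
Stratum 2 (Site B): n = 482; a·d/n = 38·92/482 = 7.2531; b·c/n = 276·76/482 = 43.5187
Stratum 3 (Site C): n = 601; a·d/n = 127·140/601 = 29.5840; b·c/n = 213·121/601 = 42.8835
OR_MH = (8.0763 + 7.2531 + 29.5840) / (23.4237 + 43.5187 + 42.8835) = 44.9135 / 109.8259 = 0.40895

0.409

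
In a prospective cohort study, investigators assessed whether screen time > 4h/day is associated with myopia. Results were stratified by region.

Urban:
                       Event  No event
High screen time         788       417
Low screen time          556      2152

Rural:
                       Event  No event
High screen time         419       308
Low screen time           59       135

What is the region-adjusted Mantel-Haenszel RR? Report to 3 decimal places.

RR_MH = Σ(aᵢ·n₀ᵢ/nᵢ) / Σ(cᵢ·n₁ᵢ/nᵢ), with n₁ᵢ = aᵢ+bᵢ (exposed), n₀ᵢ = cᵢ+dᵢ (unexposed), nᵢ = n₁ᵢ+n₀ᵢ.
Stratum 1 (Urban): n₁ = 1205, n₀ = 2708, n = 3913; a·n₀/n = 788·2708/3913 = 545.3371; c·n₁/n = 556·1205/3913 = 171.2190
Stratum 2 (Rural): n₁ = 727, n₀ = 194, n = 921; a·n₀/n = 419·194/921 = 88.2584; c·n₁/n = 59·727/921 = 46.5722
RR_MH = (545.3371 + 88.2584) / (171.2190 + 46.5722) = 633.5955 / 217.7912 = 2.90919

2.909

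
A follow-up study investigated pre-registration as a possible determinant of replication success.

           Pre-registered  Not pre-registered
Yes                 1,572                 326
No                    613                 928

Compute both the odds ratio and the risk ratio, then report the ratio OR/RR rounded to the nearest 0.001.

Reading the table with exposure as columns: a = 1572 (Pre-registered, case), b = 613 (Pre-registered, non-case), c = 326 (Not pre-registered, case), d = 928.
OR = (1572·928)/(613·326) = 1458816/199838 = 7.29999
Risk in exposed = 1572/2185 = 0.71945; risk in unexposed = 326/1254 = 0.25997; RR = 2.76746
OR/RR = 7.29999 / 2.76746 = 2.63780
The outcome is not rare, so the OR lies further from 1 than the RR.

2.638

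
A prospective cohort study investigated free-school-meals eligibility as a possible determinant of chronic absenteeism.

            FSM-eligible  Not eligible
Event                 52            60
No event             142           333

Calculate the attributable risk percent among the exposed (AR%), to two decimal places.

43.04

Reading the table with exposure as columns: a = 52 (FSM-eligible, case), b = 142 (FSM-eligible, non-case), c = 60 (Not eligible, case), d = 333.
Risk in exposed = 52/194 = 0.26804; risk in unexposed = 60/393 = 0.15267.
RR = 0.26804/0.15267 = 1.75567
AR% = (RR − 1)/RR × 100 = (1.75567 − 1)/1.75567 × 100 = 43.0417%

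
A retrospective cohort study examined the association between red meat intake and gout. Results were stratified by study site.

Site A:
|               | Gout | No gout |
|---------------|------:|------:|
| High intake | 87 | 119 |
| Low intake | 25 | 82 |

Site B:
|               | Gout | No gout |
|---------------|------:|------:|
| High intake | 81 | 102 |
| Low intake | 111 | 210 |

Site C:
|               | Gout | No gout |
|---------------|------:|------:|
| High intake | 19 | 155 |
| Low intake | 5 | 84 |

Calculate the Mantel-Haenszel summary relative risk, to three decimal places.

RR_MH = Σ(aᵢ·n₀ᵢ/nᵢ) / Σ(cᵢ·n₁ᵢ/nᵢ), with n₁ᵢ = aᵢ+bᵢ (exposed), n₀ᵢ = cᵢ+dᵢ (unexposed), nᵢ = n₁ᵢ+n₀ᵢ.
Stratum 1 (Site A): n₁ = 206, n₀ = 107, n = 313; a·n₀/n = 87·107/313 = 29.7412; c·n₁/n = 25·206/313 = 16.4537
Stratum 2 (Site B): n₁ = 183, n₀ = 321, n = 504; a·n₀/n = 81·321/504 = 51.5893; c·n₁/n = 111·183/504 = 40.3036
Stratum 3 (Site C): n₁ = 174, n₀ = 89, n = 263; a·n₀/n = 19·89/263 = 6.4297; c·n₁/n = 5·174/263 = 3.3080
RR_MH = (29.7412 + 51.5893 + 6.4297) / (16.4537 + 40.3036 + 3.3080) = 87.7602 / 60.0652 = 1.46108

1.461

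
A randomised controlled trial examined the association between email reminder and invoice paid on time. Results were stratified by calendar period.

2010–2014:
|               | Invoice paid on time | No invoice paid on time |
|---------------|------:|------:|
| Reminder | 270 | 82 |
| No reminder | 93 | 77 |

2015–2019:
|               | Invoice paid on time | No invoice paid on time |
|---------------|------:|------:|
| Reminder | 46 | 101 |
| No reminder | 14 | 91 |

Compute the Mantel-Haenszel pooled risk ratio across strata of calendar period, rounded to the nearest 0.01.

1.51

RR_MH = Σ(aᵢ·n₀ᵢ/nᵢ) / Σ(cᵢ·n₁ᵢ/nᵢ), with n₁ᵢ = aᵢ+bᵢ (exposed), n₀ᵢ = cᵢ+dᵢ (unexposed), nᵢ = n₁ᵢ+n₀ᵢ.
Stratum 1 (2010–2014): n₁ = 352, n₀ = 170, n = 522; a·n₀/n = 270·170/522 = 87.9310; c·n₁/n = 93·352/522 = 62.7126
Stratum 2 (2015–2019): n₁ = 147, n₀ = 105, n = 252; a·n₀/n = 46·105/252 = 19.1667; c·n₁/n = 14·147/252 = 8.1667
RR_MH = (87.9310 + 19.1667) / (62.7126 + 8.1667) = 107.0977 / 70.8793 = 1.51099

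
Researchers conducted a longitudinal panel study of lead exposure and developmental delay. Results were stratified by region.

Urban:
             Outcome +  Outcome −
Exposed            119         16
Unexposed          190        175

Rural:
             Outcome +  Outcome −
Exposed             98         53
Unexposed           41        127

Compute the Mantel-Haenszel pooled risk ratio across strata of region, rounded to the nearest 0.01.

1.96

RR_MH = Σ(aᵢ·n₀ᵢ/nᵢ) / Σ(cᵢ·n₁ᵢ/nᵢ), with n₁ᵢ = aᵢ+bᵢ (exposed), n₀ᵢ = cᵢ+dᵢ (unexposed), nᵢ = n₁ᵢ+n₀ᵢ.
Stratum 1 (Urban): n₁ = 135, n₀ = 365, n = 500; a·n₀/n = 119·365/500 = 86.8700; c·n₁/n = 190·135/500 = 51.3000
Stratum 2 (Rural): n₁ = 151, n₀ = 168, n = 319; a·n₀/n = 98·168/319 = 51.6113; c·n₁/n = 41·151/319 = 19.4075
RR_MH = (86.8700 + 51.6113) / (51.3000 + 19.4075) = 138.4813 / 70.7075 = 1.95851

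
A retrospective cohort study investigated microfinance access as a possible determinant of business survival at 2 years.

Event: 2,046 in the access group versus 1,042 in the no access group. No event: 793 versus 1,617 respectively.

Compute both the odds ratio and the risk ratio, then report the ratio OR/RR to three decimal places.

2.177

From the description: a = 2046, b = 793, c = 1042, d = 1617.
OR = (2046·1617)/(793·1042) = 3308382/826306 = 4.00382
Risk in exposed = 2046/2839 = 0.72068; risk in unexposed = 1042/2659 = 0.39188; RR = 1.83904
OR/RR = 4.00382 / 1.83904 = 2.17713
The outcome is not rare, so the OR lies further from 1 than the RR.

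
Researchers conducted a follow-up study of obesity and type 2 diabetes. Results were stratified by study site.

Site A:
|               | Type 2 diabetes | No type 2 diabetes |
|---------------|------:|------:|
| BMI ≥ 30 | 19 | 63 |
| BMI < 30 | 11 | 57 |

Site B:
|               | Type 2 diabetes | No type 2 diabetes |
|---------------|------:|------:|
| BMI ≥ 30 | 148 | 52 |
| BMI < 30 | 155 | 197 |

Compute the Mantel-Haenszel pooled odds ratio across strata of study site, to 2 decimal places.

3.12

OR_MH = Σ(aᵢdᵢ/nᵢ) / Σ(bᵢcᵢ/nᵢ), where nᵢ is the stratum total.
Stratum 1 (Site A): n = 150; a·d/n = 19·57/150 = 7.2200; b·c/n = 63·11/150 = 4.6200
Stratum 2 (Site B): n = 552; a·d/n = 148·197/552 = 52.8188; b·c/n = 52·155/552 = 14.6014
OR_MH = (7.2200 + 52.8188) / (4.6200 + 14.6014) = 60.0388 / 19.2214 = 3.12353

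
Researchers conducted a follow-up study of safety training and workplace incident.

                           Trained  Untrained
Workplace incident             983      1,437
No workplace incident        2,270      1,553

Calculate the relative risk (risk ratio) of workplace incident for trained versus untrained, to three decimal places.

0.629

Reading the table with exposure as columns: a = 983 (Trained, case), b = 2270 (Trained, non-case), c = 1437 (Untrained, case), d = 1553.
Risk in exposed = 983/3253 = 0.30218; risk in unexposed = 1437/2990 = 0.48060.
RR = 0.30218 / 0.48060 = 0.62876
The risk is 37% lower among the exposed than among the unexposed.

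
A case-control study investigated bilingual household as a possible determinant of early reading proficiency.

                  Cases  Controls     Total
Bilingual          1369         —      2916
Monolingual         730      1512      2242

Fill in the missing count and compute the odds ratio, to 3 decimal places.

The missing cell is in the exposed row: 2916 − 1369 = 1547.
So a = 1369, b = 1547, c = 730, d = 1512.
OR = (a·d)/(b·c) = (1369 × 1512) / (1547 × 730) = 2069928 / 1129310 = 1.83291

1.833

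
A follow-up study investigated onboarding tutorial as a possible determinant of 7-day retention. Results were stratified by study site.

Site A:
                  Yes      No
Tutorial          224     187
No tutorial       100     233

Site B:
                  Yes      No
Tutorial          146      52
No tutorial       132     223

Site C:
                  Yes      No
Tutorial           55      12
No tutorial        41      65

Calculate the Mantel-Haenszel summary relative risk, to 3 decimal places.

1.923

RR_MH = Σ(aᵢ·n₀ᵢ/nᵢ) / Σ(cᵢ·n₁ᵢ/nᵢ), with n₁ᵢ = aᵢ+bᵢ (exposed), n₀ᵢ = cᵢ+dᵢ (unexposed), nᵢ = n₁ᵢ+n₀ᵢ.
Stratum 1 (Site A): n₁ = 411, n₀ = 333, n = 744; a·n₀/n = 224·333/744 = 100.2581; c·n₁/n = 100·411/744 = 55.2419
Stratum 2 (Site B): n₁ = 198, n₀ = 355, n = 553; a·n₀/n = 146·355/553 = 93.7251; c·n₁/n = 132·198/553 = 47.2622
Stratum 3 (Site C): n₁ = 67, n₀ = 106, n = 173; a·n₀/n = 55·106/173 = 33.6994; c·n₁/n = 41·67/173 = 15.8786
RR_MH = (100.2581 + 93.7251 + 33.6994) / (55.2419 + 47.2622 + 15.8786) = 227.6826 / 118.3828 = 1.92328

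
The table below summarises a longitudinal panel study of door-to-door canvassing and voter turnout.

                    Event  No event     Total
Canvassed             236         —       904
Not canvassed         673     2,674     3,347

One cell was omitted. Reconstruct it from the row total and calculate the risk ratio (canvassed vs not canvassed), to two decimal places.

The missing cell is in the exposed row: 904 − 236 = 668.
So a = 236, b = 668, c = 673, d = 2674.
RR = [a/(a+b)] / [c/(c+d)] = (236/904) / (673/3347) = 0.26106/0.20108 = 1.29833

1.30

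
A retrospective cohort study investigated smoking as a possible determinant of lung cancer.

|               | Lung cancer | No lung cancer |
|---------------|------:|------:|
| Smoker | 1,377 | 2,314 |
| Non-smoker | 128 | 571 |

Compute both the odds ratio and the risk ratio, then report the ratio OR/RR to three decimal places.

Cells: a = 1377, b = 2314, c = 128, d = 571.
OR = (1377·571)/(2314·128) = 786267/296192 = 2.65459
Risk in exposed = 1377/3691 = 0.37307; risk in unexposed = 128/699 = 0.18312; RR = 2.03731
OR/RR = 2.65459 / 2.03731 = 1.30299
The outcome is not rare, so the OR lies further from 1 than the RR.

1.303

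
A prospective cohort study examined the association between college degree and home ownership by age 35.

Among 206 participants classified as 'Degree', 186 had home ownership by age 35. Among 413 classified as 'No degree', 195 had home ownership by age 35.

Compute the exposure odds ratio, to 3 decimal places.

10.397

From the description: a = 186, b = 20, c = 195, d = 218.
OR = (a·d)/(b·c) = (186 × 218) / (20 × 195) = 40548 / 3900 = 10.39692
The odds of home ownership by age 35 are about 10.40 times as high in the degree group.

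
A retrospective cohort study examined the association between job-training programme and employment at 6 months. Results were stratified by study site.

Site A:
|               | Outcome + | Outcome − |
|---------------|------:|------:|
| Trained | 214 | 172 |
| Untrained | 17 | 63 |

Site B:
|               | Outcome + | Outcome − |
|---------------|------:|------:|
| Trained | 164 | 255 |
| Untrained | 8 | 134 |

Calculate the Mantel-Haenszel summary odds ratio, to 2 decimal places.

OR_MH = Σ(aᵢdᵢ/nᵢ) / Σ(bᵢcᵢ/nᵢ), where nᵢ is the stratum total.
Stratum 1 (Site A): n = 466; a·d/n = 214·63/466 = 28.9313; b·c/n = 172·17/466 = 6.2747
Stratum 2 (Site B): n = 561; a·d/n = 164·134/561 = 39.1729; b·c/n = 255·8/561 = 3.6364
OR_MH = (28.9313 + 39.1729) / (6.2747 + 3.6364) = 68.1042 / 9.9110 = 6.87155

6.87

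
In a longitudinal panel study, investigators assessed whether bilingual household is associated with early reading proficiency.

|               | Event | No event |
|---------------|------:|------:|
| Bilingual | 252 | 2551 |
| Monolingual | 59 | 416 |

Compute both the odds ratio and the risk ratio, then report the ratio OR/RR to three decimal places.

0.962

Cells: a = 252, b = 2551, c = 59, d = 416.
OR = (252·416)/(2551·59) = 104832/150509 = 0.69652
Risk in exposed = 252/2803 = 0.08990; risk in unexposed = 59/475 = 0.12421; RR = 0.72380
OR/RR = 0.69652 / 0.72380 = 0.96230
The outcome is not rare, so the OR lies further from 1 than the RR.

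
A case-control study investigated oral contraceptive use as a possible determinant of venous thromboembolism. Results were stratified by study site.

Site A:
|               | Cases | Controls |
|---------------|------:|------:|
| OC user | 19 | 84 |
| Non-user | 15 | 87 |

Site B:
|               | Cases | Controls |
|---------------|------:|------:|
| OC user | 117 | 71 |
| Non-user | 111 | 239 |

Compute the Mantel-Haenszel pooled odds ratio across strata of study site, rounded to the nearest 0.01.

OR_MH = Σ(aᵢdᵢ/nᵢ) / Σ(bᵢcᵢ/nᵢ), where nᵢ is the stratum total.
Stratum 1 (Site A): n = 205; a·d/n = 19·87/205 = 8.0634; b·c/n = 84·15/205 = 6.1463
Stratum 2 (Site B): n = 538; a·d/n = 117·239/538 = 51.9758; b·c/n = 71·111/538 = 14.6487
OR_MH = (8.0634 + 51.9758) / (6.1463 + 14.6487) = 60.0393 / 20.7950 = 2.88719

2.89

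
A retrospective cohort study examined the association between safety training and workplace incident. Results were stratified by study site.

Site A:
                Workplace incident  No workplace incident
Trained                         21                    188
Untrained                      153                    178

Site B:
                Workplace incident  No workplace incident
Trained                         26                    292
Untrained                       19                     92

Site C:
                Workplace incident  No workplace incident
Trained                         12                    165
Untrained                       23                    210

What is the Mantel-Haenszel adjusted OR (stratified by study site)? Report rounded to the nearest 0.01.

OR_MH = Σ(aᵢdᵢ/nᵢ) / Σ(bᵢcᵢ/nᵢ), where nᵢ is the stratum total.
Stratum 1 (Site A): n = 540; a·d/n = 21·178/540 = 6.9222; b·c/n = 188·153/540 = 53.2667
Stratum 2 (Site B): n = 429; a·d/n = 26·92/429 = 5.5758; b·c/n = 292·19/429 = 12.9324
Stratum 3 (Site C): n = 410; a·d/n = 12·210/410 = 6.1463; b·c/n = 165·23/410 = 9.2561
OR_MH = (6.9222 + 5.5758 + 6.1463) / (53.2667 + 12.9324 + 9.2561) = 18.6443 / 75.4552 = 0.24709

0.25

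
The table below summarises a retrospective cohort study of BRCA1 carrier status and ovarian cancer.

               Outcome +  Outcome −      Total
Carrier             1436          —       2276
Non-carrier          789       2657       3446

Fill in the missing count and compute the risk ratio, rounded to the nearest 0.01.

2.76

The missing cell is in the exposed row: 2276 − 1436 = 840.
So a = 1436, b = 840, c = 789, d = 2657.
RR = [a/(a+b)] / [c/(c+d)] = (1436/2276) / (789/3446) = 0.63093/0.22896 = 2.75563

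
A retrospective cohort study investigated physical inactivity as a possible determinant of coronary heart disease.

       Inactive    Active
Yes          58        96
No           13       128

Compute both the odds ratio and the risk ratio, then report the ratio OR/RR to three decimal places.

3.121

Reading the table with exposure as columns: a = 58 (Inactive, case), b = 13 (Inactive, non-case), c = 96 (Active, case), d = 128.
OR = (58·128)/(13·96) = 7424/1248 = 5.94872
Risk in exposed = 58/71 = 0.81690; risk in unexposed = 96/224 = 0.42857; RR = 1.90610
OR/RR = 5.94872 / 1.90610 = 3.12088
The outcome is not rare, so the OR lies further from 1 than the RR.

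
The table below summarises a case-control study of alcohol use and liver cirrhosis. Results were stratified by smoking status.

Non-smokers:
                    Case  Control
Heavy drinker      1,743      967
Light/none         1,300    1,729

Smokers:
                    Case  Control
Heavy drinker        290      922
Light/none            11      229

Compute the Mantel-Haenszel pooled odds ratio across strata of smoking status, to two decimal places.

2.53

OR_MH = Σ(aᵢdᵢ/nᵢ) / Σ(bᵢcᵢ/nᵢ), where nᵢ is the stratum total.
Stratum 1 (Non-smokers): n = 5739; a·d/n = 1743·1729/5739 = 525.1171; b·c/n = 967·1300/5739 = 219.0451
Stratum 2 (Smokers): n = 1452; a·d/n = 290·229/1452 = 45.7369; b·c/n = 922·11/1452 = 6.9848
OR_MH = (525.1171 + 45.7369) / (219.0451 + 6.9848) = 570.8540 / 226.0300 = 2.52557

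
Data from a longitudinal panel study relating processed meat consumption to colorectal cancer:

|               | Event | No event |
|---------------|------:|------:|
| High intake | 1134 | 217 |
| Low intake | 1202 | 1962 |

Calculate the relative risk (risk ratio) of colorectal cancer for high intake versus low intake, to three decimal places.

2.209

Cells: a = 1134, b = 217, c = 1202, d = 1962.
Risk in exposed = 1134/1351 = 0.83938; risk in unexposed = 1202/3164 = 0.37990.
RR = 0.83938 / 0.37990 = 2.20948
The risk among the exposed is 2.21 times that among the unexposed.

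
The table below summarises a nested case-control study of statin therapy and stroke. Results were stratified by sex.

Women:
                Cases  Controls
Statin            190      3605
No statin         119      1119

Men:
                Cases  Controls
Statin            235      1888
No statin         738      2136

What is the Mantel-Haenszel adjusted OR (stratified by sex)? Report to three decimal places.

OR_MH = Σ(aᵢdᵢ/nᵢ) / Σ(bᵢcᵢ/nᵢ), where nᵢ is the stratum total.
Stratum 1 (Women): n = 5033; a·d/n = 190·1119/5033 = 42.2432; b·c/n = 3605·119/5033 = 85.2364
Stratum 2 (Men): n = 4997; a·d/n = 235·2136/4997 = 100.4523; b·c/n = 1888·738/4997 = 278.8361
OR_MH = (42.2432 + 100.4523) / (85.2364 + 278.8361) = 142.6955 / 364.0725 = 0.39194

0.392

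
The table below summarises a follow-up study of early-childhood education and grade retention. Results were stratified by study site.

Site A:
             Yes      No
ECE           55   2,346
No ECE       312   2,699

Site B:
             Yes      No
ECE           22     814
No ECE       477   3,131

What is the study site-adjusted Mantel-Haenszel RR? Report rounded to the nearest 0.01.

RR_MH = Σ(aᵢ·n₀ᵢ/nᵢ) / Σ(cᵢ·n₁ᵢ/nᵢ), with n₁ᵢ = aᵢ+bᵢ (exposed), n₀ᵢ = cᵢ+dᵢ (unexposed), nᵢ = n₁ᵢ+n₀ᵢ.
Stratum 1 (Site A): n₁ = 2401, n₀ = 3011, n = 5412; a·n₀/n = 55·3011/5412 = 30.5996; c·n₁/n = 312·2401/5412 = 138.4169
Stratum 2 (Site B): n₁ = 836, n₀ = 3608, n = 4444; a·n₀/n = 22·3608/4444 = 17.8614; c·n₁/n = 477·836/4444 = 89.7327
RR_MH = (30.5996 + 17.8614) / (138.4169 + 89.7327) = 48.4610 / 228.1495 = 0.21241

0.21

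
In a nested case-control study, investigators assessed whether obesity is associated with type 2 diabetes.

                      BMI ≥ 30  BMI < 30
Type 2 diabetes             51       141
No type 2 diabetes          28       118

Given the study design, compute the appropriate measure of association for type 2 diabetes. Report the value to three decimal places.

1.524

Reading the table with exposure as columns: a = 51 (BMI ≥ 30, case), b = 28 (BMI ≥ 30, non-case), c = 141 (BMI < 30, case), d = 118.
This is a nested case-control study: participants were sampled on outcome status, so risks in the source population cannot be estimated directly — relative risk is not valid here. The odds ratio is the appropriate measure.
OR = (a·d)/(b·c) = (51 × 118) / (28 × 141) = 6018 / 3948 = 1.52432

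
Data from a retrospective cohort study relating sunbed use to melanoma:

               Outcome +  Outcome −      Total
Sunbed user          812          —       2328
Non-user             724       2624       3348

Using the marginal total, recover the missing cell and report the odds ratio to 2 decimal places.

The missing cell is in the exposed row: 2328 − 812 = 1516.
So a = 812, b = 1516, c = 724, d = 2624.
OR = (a·d)/(b·c) = (812 × 2624) / (1516 × 724) = 2130688 / 1097584 = 1.94125

1.94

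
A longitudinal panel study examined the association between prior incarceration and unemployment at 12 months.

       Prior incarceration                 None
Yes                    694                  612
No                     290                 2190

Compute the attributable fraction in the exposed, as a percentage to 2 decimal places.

69.03

Reading the table with exposure as columns: a = 694 (Prior incarceration, case), b = 290 (Prior incarceration, non-case), c = 612 (None, case), d = 2190.
Risk in exposed = 694/984 = 0.70528; risk in unexposed = 612/2802 = 0.21842.
RR = 0.70528/0.21842 = 3.22910
AR% = (RR − 1)/RR × 100 = (3.22910 − 1)/3.22910 × 100 = 69.0316%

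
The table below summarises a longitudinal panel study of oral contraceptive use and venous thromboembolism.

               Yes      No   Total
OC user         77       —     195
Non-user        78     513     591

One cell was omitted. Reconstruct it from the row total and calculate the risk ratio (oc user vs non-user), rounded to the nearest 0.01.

The missing cell is in the exposed row: 195 − 77 = 118.
So a = 77, b = 118, c = 78, d = 513.
RR = [a/(a+b)] / [c/(c+d)] = (77/195) / (78/591) = 0.39487/0.13198 = 2.99191

2.99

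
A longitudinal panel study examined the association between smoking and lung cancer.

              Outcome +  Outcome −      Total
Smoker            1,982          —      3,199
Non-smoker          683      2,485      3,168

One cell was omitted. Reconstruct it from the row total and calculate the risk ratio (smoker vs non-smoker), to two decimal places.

2.87

The missing cell is in the exposed row: 3199 − 1982 = 1217.
So a = 1982, b = 1217, c = 683, d = 2485.
RR = [a/(a+b)] / [c/(c+d)] = (1982/3199) / (683/3168) = 0.61957/0.21559 = 2.87378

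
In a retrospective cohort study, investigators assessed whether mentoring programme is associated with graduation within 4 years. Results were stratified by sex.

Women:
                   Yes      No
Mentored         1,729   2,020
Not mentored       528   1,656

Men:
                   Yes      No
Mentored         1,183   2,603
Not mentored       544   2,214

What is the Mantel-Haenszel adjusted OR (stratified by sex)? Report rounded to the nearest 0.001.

OR_MH = Σ(aᵢdᵢ/nᵢ) / Σ(bᵢcᵢ/nᵢ), where nᵢ is the stratum total.
Stratum 1 (Women): n = 5933; a·d/n = 1729·1656/5933 = 482.5930; b·c/n = 2020·528/5933 = 179.7674
Stratum 2 (Men): n = 6544; a·d/n = 1183·2214/6544 = 400.2387; b·c/n = 2603·544/6544 = 216.3863
OR_MH = (482.5930 + 400.2387) / (179.7674 + 216.3863) = 882.8316 / 396.1537 = 2.22851

2.229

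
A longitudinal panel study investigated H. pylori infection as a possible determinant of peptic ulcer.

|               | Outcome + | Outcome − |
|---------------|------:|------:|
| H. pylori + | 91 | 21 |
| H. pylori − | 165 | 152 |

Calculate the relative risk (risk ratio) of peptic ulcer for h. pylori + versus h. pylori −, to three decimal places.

1.561

Cells: a = 91, b = 21, c = 165, d = 152.
Risk in exposed = 91/112 = 0.81250; risk in unexposed = 165/317 = 0.52050.
RR = 0.81250 / 0.52050 = 1.56098
The risk among the exposed is 1.56 times that among the unexposed.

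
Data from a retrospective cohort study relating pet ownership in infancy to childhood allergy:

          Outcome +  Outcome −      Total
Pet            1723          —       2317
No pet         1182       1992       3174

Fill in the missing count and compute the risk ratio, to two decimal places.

The missing cell is in the exposed row: 2317 − 1723 = 594.
So a = 1723, b = 594, c = 1182, d = 1992.
RR = [a/(a+b)] / [c/(c+d)] = (1723/2317) / (1182/3174) = 0.74363/0.37240 = 1.99686

2.00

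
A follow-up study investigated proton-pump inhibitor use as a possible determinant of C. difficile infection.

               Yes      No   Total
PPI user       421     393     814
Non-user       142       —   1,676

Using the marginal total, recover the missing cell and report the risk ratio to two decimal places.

The missing cell is in the unexposed row: 1676 − 142 = 1534.
So a = 421, b = 393, c = 142, d = 1534.
RR = [a/(a+b)] / [c/(c+d)] = (421/814) / (142/1676) = 0.51720/0.08473 = 6.10441

6.10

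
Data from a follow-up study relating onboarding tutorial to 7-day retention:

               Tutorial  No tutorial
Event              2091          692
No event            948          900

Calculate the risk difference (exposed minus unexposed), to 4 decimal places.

Reading the table with exposure as columns: a = 2091 (Tutorial, case), b = 948 (Tutorial, non-case), c = 692 (No tutorial, case), d = 900.
Risk in exposed = 2091/3039 = 0.688055; risk in unexposed = 692/1592 = 0.434673.
Risk difference = 0.688055 − 0.434673 = 0.253382

0.2534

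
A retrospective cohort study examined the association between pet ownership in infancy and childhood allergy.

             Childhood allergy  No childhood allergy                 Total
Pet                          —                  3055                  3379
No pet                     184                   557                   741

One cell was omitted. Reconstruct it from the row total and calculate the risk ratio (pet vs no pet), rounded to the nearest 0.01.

0.39

The missing cell is in the exposed row: 3379 − 3055 = 324.
So a = 324, b = 3055, c = 184, d = 557.
RR = [a/(a+b)] / [c/(c+d)] = (324/3379) / (184/741) = 0.09589/0.24831 = 0.38615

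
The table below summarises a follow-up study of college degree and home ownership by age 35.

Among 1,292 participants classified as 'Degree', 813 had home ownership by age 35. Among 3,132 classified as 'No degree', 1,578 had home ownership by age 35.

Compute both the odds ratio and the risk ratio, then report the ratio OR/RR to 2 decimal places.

1.34

From the description: a = 813, b = 479, c = 1578, d = 1554.
OR = (813·1554)/(479·1578) = 1263402/755862 = 1.67147
Risk in exposed = 813/1292 = 0.62926; risk in unexposed = 1578/3132 = 0.50383; RR = 1.24894
OR/RR = 1.67147 / 1.24894 = 1.33831
The outcome is not rare, so the OR lies further from 1 than the RR.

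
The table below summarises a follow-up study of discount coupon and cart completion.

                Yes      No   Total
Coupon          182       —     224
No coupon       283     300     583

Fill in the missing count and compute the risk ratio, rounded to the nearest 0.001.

The missing cell is in the exposed row: 224 − 182 = 42.
So a = 182, b = 42, c = 283, d = 300.
RR = [a/(a+b)] / [c/(c+d)] = (182/224) / (283/583) = 0.81250/0.48542 = 1.67381

1.674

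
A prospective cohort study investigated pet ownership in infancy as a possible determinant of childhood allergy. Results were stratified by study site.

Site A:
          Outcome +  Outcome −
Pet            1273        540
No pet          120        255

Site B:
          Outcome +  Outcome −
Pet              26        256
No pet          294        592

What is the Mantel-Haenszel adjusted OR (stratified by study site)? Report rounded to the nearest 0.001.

OR_MH = Σ(aᵢdᵢ/nᵢ) / Σ(bᵢcᵢ/nᵢ), where nᵢ is the stratum total.
Stratum 1 (Site A): n = 2188; a·d/n = 1273·255/2188 = 148.3615; b·c/n = 540·120/2188 = 29.6161
Stratum 2 (Site B): n = 1168; a·d/n = 26·592/1168 = 13.1781; b·c/n = 256·294/1168 = 64.4384
OR_MH = (148.3615 + 13.1781) / (29.6161 + 64.4384) = 161.5396 / 94.0544 = 1.71751

1.718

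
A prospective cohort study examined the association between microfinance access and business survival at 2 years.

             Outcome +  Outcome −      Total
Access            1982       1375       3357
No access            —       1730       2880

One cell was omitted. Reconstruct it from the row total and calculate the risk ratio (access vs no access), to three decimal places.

The missing cell is in the unexposed row: 2880 − 1730 = 1150.
So a = 1982, b = 1375, c = 1150, d = 1730.
RR = [a/(a+b)] / [c/(c+d)] = (1982/3357) / (1150/2880) = 0.59041/0.39931 = 1.47859

1.479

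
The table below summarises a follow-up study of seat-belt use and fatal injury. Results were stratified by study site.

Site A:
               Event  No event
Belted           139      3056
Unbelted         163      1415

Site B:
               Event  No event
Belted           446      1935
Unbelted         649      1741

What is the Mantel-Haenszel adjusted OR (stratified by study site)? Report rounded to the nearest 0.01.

OR_MH = Σ(aᵢdᵢ/nᵢ) / Σ(bᵢcᵢ/nᵢ), where nᵢ is the stratum total.
Stratum 1 (Site A): n = 4773; a·d/n = 139·1415/4773 = 41.2078; b·c/n = 3056·163/4773 = 104.3637
Stratum 2 (Site B): n = 4771; a·d/n = 446·1741/4771 = 162.7512; b·c/n = 1935·649/4771 = 263.2184
OR_MH = (41.2078 + 162.7512) / (104.3637 + 263.2184) = 203.9590 / 367.5821 = 0.55487

0.55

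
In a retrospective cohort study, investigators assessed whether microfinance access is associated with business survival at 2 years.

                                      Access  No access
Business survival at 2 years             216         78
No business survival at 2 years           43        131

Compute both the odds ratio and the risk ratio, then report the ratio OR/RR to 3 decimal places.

Reading the table with exposure as columns: a = 216 (Access, case), b = 43 (Access, non-case), c = 78 (No access, case), d = 131.
OR = (216·131)/(43·78) = 28296/3354 = 8.43649
Risk in exposed = 216/259 = 0.83398; risk in unexposed = 78/209 = 0.37321; RR = 2.23463
OR/RR = 8.43649 / 2.23463 = 3.77534
The outcome is not rare, so the OR lies further from 1 than the RR.

3.775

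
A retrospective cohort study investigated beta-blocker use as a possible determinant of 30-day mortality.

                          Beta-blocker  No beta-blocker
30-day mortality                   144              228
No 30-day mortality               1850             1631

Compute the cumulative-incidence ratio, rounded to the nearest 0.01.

0.59

Reading the table with exposure as columns: a = 144 (Beta-blocker, case), b = 1850 (Beta-blocker, non-case), c = 228 (No beta-blocker, case), d = 1631.
Risk in exposed = 144/1994 = 0.07222; risk in unexposed = 228/1859 = 0.12265.
RR = 0.07222 / 0.12265 = 0.58882
The risk is 41% lower among the exposed than among the unexposed.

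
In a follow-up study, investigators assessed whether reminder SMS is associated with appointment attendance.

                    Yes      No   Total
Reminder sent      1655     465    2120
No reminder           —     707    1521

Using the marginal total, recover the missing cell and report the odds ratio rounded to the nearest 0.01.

3.09

The missing cell is in the unexposed row: 1521 − 707 = 814.
So a = 1655, b = 465, c = 814, d = 707.
OR = (a·d)/(b·c) = (1655 × 707) / (465 × 814) = 1170085 / 378510 = 3.09129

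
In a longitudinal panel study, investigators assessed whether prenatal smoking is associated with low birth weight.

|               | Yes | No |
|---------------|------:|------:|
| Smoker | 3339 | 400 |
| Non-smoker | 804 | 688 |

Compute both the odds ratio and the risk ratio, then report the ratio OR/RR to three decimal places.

4.310

Cells: a = 3339, b = 400, c = 804, d = 688.
OR = (3339·688)/(400·804) = 2297232/321600 = 7.14313
Risk in exposed = 3339/3739 = 0.89302; risk in unexposed = 804/1492 = 0.53887; RR = 1.65720
OR/RR = 7.14313 / 1.65720 = 4.31038
The outcome is not rare, so the OR lies further from 1 than the RR.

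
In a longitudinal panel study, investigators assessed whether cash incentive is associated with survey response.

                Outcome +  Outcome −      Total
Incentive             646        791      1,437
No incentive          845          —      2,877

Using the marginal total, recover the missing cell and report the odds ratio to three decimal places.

The missing cell is in the unexposed row: 2877 − 845 = 2032.
So a = 646, b = 791, c = 845, d = 2032.
OR = (a·d)/(b·c) = (646 × 2032) / (791 × 845) = 1312672 / 668395 = 1.96392

1.964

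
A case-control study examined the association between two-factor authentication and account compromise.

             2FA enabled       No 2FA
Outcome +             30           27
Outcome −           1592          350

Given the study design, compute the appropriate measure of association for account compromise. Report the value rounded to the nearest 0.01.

0.24

Reading the table with exposure as columns: a = 30 (2FA enabled, case), b = 1592 (2FA enabled, non-case), c = 27 (No 2FA, case), d = 350.
This is a case-control study: participants were sampled on outcome status, so risks in the source population cannot be estimated directly — relative risk is not valid here. The odds ratio is the appropriate measure.
OR = (a·d)/(b·c) = (30 × 350) / (1592 × 27) = 10500 / 42984 = 0.24428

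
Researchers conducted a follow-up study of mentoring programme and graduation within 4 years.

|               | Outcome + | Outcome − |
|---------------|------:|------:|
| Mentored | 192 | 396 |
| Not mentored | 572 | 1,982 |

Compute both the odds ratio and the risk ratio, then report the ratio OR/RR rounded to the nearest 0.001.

1.152

Cells: a = 192, b = 396, c = 572, d = 1982.
OR = (192·1982)/(396·572) = 380544/226512 = 1.68002
Risk in exposed = 192/588 = 0.32653; risk in unexposed = 572/2554 = 0.22396; RR = 1.45797
OR/RR = 1.68002 / 1.45797 = 1.15230
The outcome is not rare, so the OR lies further from 1 than the RR.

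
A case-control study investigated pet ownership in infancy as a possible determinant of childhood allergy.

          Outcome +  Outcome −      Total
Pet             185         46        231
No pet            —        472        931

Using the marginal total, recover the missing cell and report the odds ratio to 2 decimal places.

The missing cell is in the unexposed row: 931 − 472 = 459.
So a = 185, b = 46, c = 459, d = 472.
OR = (a·d)/(b·c) = (185 × 472) / (46 × 459) = 87320 / 21114 = 4.13564

4.14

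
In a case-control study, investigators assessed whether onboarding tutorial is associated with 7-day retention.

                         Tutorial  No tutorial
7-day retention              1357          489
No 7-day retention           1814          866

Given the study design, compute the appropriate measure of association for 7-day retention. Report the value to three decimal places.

1.325

Reading the table with exposure as columns: a = 1357 (Tutorial, case), b = 1814 (Tutorial, non-case), c = 489 (No tutorial, case), d = 866.
This is a case-control study: participants were sampled on outcome status, so risks in the source population cannot be estimated directly — relative risk is not valid here. The odds ratio is the appropriate measure.
OR = (a·d)/(b·c) = (1357 × 866) / (1814 × 489) = 1175162 / 887046 = 1.32480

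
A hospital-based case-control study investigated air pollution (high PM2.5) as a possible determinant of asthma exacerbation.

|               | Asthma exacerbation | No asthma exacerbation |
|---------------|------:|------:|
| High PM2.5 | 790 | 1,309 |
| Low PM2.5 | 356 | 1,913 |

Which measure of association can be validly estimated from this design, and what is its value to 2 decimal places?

Cells: a = 790, b = 1309, c = 356, d = 1913.
This is a hospital-based case-control study: participants were sampled on outcome status, so risks in the source population cannot be estimated directly — relative risk is not valid here. The odds ratio is the appropriate measure.
OR = (a·d)/(b·c) = (790 × 1913) / (1309 × 356) = 1511270 / 466004 = 3.24304

3.24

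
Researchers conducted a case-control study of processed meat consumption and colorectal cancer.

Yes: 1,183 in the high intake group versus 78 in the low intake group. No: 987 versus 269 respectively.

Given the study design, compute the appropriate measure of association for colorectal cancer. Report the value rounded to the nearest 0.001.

From the description: a = 1183, b = 987, c = 78, d = 269.
This is a case-control study: participants were sampled on outcome status, so risks in the source population cannot be estimated directly — relative risk is not valid here. The odds ratio is the appropriate measure.
OR = (a·d)/(b·c) = (1183 × 269) / (987 × 78) = 318227 / 76986 = 4.13357

4.134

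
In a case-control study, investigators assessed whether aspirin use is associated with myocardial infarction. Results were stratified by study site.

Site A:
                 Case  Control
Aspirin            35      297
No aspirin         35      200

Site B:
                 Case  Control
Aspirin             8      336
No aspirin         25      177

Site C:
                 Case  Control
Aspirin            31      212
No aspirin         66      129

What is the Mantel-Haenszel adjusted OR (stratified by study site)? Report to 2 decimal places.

OR_MH = Σ(aᵢdᵢ/nᵢ) / Σ(bᵢcᵢ/nᵢ), where nᵢ is the stratum total.
Stratum 1 (Site A): n = 567; a·d/n = 35·200/567 = 12.3457; b·c/n = 297·35/567 = 18.3333
Stratum 2 (Site B): n = 546; a·d/n = 8·177/546 = 2.5934; b·c/n = 336·25/546 = 15.3846
Stratum 3 (Site C): n = 438; a·d/n = 31·129/438 = 9.1301; b·c/n = 212·66/438 = 31.9452
OR_MH = (12.3457 + 2.5934 + 9.1301) / (18.3333 + 15.3846 + 31.9452) = 24.0692 / 65.6632 = 0.36656

0.37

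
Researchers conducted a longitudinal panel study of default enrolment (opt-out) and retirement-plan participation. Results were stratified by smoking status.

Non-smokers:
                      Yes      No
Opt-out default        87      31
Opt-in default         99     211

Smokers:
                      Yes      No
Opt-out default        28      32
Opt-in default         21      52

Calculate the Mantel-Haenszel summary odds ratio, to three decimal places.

OR_MH = Σ(aᵢdᵢ/nᵢ) / Σ(bᵢcᵢ/nᵢ), where nᵢ is the stratum total.
Stratum 1 (Non-smokers): n = 428; a·d/n = 87·211/428 = 42.8902; b·c/n = 31·99/428 = 7.1706
Stratum 2 (Smokers): n = 133; a·d/n = 28·52/133 = 10.9474; b·c/n = 32·21/133 = 5.0526
OR_MH = (42.8902 + 10.9474) / (7.1706 + 5.0526) = 53.8376 / 12.2232 = 4.40454

4.405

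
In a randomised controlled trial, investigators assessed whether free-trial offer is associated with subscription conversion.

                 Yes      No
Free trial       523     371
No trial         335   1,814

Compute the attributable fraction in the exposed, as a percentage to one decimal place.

73.4

Cells: a = 523, b = 371, c = 335, d = 1814.
Risk in exposed = 523/894 = 0.58501; risk in unexposed = 335/2149 = 0.15589.
RR = 0.58501/0.15589 = 3.75280
AR% = (RR − 1)/RR × 100 = (3.75280 − 1)/3.75280 × 100 = 73.3533%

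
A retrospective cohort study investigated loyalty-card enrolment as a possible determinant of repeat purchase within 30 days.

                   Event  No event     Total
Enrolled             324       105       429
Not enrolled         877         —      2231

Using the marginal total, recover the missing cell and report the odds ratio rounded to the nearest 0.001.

4.764

The missing cell is in the unexposed row: 2231 − 877 = 1354.
So a = 324, b = 105, c = 877, d = 1354.
OR = (a·d)/(b·c) = (324 × 1354) / (105 × 877) = 438696 / 92085 = 4.76403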